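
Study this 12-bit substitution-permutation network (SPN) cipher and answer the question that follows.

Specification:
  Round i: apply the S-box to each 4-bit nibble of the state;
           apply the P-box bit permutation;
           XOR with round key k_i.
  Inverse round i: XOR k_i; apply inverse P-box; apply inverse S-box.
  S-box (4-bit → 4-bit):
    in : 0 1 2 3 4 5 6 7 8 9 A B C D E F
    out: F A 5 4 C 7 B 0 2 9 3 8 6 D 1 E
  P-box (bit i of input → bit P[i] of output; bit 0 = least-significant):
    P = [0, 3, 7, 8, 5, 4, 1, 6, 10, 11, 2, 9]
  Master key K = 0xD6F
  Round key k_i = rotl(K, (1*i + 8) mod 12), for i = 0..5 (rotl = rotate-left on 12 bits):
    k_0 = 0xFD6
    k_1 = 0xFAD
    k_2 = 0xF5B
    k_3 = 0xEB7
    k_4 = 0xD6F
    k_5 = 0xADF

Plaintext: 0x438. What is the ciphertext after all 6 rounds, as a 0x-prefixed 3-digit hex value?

s_0 = plaintext = 0x438
s_1 = Round(s_0, k_0) = 0xDD8
s_2 = Round(s_1, k_1) = 0x9C3
s_3 = Round(s_2, k_2) = 0x9C9
s_4 = Round(s_3, k_3) = 0x9A4
s_5 = Round(s_4, k_4) = 0xADF
s_6 = Round(s_5, k_5) = 0x735

0x735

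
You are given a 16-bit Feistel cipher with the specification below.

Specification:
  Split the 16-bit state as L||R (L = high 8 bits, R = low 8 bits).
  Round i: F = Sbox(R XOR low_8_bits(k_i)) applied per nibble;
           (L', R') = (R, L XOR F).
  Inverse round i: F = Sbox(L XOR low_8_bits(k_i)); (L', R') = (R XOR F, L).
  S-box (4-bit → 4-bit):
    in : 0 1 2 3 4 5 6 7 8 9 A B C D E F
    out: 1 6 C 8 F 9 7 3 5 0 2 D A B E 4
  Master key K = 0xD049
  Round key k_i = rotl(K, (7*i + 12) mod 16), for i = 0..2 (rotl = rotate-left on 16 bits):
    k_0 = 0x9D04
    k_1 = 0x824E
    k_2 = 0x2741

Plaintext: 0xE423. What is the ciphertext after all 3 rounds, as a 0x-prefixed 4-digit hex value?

0x534B

s_0 = plaintext = 0xE423
s_1 = Round(s_0, k_0) = 0x2327
s_2 = Round(s_1, k_1) = 0x2753
s_3 = Round(s_2, k_2) = 0x534B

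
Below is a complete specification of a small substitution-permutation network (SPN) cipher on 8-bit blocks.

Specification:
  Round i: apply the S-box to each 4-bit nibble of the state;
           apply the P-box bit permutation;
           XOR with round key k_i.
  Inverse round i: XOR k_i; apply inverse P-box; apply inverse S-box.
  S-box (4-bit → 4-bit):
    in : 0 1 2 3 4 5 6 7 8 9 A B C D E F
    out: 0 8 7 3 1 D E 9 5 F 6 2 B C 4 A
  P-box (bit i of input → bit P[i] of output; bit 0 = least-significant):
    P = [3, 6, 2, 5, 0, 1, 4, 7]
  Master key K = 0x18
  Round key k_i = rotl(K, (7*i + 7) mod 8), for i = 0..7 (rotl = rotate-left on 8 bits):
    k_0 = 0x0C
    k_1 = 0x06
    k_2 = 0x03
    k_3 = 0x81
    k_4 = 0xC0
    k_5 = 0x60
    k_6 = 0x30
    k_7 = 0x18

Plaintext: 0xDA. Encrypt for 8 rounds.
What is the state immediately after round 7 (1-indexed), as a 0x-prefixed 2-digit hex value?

0xF0

s_0 = plaintext = 0xDA
s_1 = Round(s_0, k_0) = 0xD8
s_2 = Round(s_1, k_1) = 0x9A
s_3 = Round(s_2, k_2) = 0xD4
s_4 = Round(s_3, k_3) = 0x19
s_5 = Round(s_4, k_4) = 0x2C
s_6 = Round(s_5, k_5) = 0x1B
s_7 = Round(s_6, k_6) = 0xF0
s_8 = Round(s_7, k_7) = 0x9A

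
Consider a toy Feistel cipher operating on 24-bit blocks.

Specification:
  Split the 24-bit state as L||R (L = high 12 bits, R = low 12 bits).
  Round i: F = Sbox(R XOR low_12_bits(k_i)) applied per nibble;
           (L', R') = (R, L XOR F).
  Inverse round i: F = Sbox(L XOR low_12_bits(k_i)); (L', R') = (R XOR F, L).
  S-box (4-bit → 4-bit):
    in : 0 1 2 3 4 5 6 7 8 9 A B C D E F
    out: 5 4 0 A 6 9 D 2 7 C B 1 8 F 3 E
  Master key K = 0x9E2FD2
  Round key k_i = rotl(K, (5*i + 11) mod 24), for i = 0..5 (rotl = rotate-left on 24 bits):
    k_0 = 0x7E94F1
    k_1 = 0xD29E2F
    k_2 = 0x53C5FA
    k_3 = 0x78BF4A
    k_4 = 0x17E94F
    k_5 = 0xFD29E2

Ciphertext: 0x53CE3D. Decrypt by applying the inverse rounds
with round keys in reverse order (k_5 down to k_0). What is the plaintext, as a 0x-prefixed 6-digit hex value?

0xABF88A

s_0 = ciphertext = 0x53CE3D
s_1 = InvRound(s_0, k_5) = 0x6CE53C
s_2 = InvRound(s_1, k_4) = 0xB486CE
s_3 = InvRound(s_2, k_3) = 0x09EB48
s_4 = InvRound(s_3, k_2) = 0x29E09E
s_5 = InvRound(s_4, k_1) = 0x88A29E
s_6 = InvRound(s_5, k_0) = 0xABF88A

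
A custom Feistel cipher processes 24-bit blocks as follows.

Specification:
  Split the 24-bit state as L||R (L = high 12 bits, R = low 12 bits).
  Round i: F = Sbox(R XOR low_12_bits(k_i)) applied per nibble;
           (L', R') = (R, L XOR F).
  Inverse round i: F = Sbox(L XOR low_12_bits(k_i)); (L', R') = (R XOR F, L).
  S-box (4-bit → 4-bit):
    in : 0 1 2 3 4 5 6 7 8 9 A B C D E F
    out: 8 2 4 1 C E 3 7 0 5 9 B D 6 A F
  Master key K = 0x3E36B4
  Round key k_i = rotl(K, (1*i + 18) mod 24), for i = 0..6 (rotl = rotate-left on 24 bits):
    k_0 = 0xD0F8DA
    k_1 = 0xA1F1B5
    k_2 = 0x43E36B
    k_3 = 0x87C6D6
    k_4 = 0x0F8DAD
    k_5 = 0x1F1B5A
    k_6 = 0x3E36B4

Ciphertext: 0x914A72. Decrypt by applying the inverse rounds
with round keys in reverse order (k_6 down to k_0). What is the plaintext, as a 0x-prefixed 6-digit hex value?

0x2F9E8D

s_0 = ciphertext = 0x914A72
s_1 = InvRound(s_0, k_6) = 0x5EA914
s_2 = InvRound(s_1, k_5) = 0x3AC5EA
s_3 = InvRound(s_2, k_4) = 0xF683AC
s_4 = InvRound(s_3, k_3) = 0x616F68
s_5 = InvRound(s_4, k_2) = 0x11E616
s_6 = InvRound(s_5, k_1) = 0xE8D11E
s_7 = InvRound(s_6, k_0) = 0x2F9E8D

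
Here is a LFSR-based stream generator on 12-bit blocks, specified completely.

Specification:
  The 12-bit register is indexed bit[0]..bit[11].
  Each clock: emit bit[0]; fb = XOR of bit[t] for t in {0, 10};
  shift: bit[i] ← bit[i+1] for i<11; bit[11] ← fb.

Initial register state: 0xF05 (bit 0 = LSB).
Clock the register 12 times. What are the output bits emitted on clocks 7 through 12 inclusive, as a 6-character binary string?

001111

reg_0 = 0xF05
clock 1: out=1, reg = 0x782
clock 2: out=0, reg = 0xBC1
clock 3: out=1, reg = 0xDE0
clock 4: out=0, reg = 0xEF0
clock 5: out=0, reg = 0xF78
clock 6: out=0, reg = 0xFBC
clock 7: out=0, reg = 0xFDE
clock 8: out=0, reg = 0xFEF
clock 9: out=1, reg = 0x7F7
clock 10: out=1, reg = 0x3FB
clock 11: out=1, reg = 0x9FD
clock 12: out=1, reg = 0xCFE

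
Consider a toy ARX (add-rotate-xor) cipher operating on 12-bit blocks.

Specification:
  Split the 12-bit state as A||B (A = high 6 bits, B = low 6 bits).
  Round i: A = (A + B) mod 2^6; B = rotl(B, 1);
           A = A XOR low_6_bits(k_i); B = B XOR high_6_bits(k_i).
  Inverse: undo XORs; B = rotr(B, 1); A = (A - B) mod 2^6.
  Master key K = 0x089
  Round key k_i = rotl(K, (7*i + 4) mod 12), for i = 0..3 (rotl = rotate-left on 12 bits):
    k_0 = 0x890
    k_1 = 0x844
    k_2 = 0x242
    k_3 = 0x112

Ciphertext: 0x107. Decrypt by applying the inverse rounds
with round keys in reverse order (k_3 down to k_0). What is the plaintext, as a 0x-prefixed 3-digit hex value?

s_0 = ciphertext = 0x107
s_1 = InvRound(s_0, k_3) = 0xD61
s_2 = InvRound(s_1, k_2) = 0x8D4
s_3 = InvRound(s_2, k_1) = 0xB7A
s_4 = InvRound(s_3, k_0) = 0xC4C

0xC4C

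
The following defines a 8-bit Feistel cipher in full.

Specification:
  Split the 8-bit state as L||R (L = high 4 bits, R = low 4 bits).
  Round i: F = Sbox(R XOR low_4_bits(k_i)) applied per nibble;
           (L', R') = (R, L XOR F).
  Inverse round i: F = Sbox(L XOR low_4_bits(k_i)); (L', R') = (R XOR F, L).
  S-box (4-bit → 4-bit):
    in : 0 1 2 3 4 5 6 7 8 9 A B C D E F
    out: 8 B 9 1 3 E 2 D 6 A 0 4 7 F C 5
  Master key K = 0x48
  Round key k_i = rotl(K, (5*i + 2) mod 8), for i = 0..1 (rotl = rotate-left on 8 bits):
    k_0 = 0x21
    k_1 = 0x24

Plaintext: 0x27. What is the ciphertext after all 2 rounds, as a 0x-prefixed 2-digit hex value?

s_0 = plaintext = 0x27
s_1 = Round(s_0, k_0) = 0x70
s_2 = Round(s_1, k_1) = 0x04

0x04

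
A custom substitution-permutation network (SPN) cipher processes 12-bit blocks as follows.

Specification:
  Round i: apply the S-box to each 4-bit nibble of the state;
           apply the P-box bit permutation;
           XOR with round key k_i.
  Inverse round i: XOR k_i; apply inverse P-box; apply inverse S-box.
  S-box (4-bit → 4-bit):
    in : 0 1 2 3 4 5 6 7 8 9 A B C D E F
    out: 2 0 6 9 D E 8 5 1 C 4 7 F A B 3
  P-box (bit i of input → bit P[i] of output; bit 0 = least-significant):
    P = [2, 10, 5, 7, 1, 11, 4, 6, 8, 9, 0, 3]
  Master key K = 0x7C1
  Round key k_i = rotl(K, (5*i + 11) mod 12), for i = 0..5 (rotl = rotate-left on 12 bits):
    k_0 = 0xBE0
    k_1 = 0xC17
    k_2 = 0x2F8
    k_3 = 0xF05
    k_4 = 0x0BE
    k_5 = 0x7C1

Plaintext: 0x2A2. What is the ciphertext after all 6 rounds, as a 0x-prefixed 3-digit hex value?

s_0 = plaintext = 0x2A2
s_1 = Round(s_0, k_0) = 0xDD1
s_2 = Round(s_1, k_1) = 0x65F
s_3 = Round(s_2, k_2) = 0xEA4
s_4 = Round(s_3, k_3) = 0xCB9
s_5 = Round(s_4, k_4) = 0xB05
s_6 = Round(s_5, k_5) = 0x860

0x860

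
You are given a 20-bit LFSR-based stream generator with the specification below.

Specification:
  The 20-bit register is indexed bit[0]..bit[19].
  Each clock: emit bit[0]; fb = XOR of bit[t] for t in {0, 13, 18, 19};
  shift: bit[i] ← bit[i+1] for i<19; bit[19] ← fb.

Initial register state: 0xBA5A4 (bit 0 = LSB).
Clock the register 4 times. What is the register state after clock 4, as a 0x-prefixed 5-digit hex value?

0xEBA5A

reg_0 = 0xBA5A4
clock 1: out=0, reg = 0x5D2D2
clock 2: out=0, reg = 0xAE969
clock 3: out=1, reg = 0xD74B4
clock 4: out=0, reg = 0xEBA5A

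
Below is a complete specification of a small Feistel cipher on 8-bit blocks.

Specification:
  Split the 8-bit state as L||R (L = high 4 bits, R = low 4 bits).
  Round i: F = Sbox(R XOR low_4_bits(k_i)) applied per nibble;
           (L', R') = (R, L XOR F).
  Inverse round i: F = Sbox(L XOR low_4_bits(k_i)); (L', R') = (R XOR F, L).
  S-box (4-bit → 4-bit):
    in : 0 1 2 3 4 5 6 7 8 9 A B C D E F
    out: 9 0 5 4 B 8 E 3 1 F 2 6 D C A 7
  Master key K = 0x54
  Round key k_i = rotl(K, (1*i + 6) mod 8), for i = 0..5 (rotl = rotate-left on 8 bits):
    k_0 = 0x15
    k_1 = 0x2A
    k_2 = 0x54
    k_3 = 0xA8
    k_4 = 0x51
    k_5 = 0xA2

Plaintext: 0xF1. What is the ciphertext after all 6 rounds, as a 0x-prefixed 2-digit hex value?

s_0 = plaintext = 0xF1
s_1 = Round(s_0, k_0) = 0x14
s_2 = Round(s_1, k_1) = 0x4B
s_3 = Round(s_2, k_2) = 0xB3
s_4 = Round(s_3, k_3) = 0x3D
s_5 = Round(s_4, k_4) = 0xDE
s_6 = Round(s_5, k_5) = 0xE0

0xE0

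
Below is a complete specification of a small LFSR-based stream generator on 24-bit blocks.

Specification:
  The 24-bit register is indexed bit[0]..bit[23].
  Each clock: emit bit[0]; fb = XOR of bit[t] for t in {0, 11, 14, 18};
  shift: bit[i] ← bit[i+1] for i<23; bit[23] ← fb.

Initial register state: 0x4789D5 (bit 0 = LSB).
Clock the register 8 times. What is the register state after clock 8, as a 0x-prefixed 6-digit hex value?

0xEB4789

reg_0 = 0x4789D5
clock 1: out=1, reg = 0xA3C4EA
clock 2: out=0, reg = 0xD1E275
clock 3: out=1, reg = 0x68F13A
clock 4: out=0, reg = 0xB4789D
clock 5: out=1, reg = 0x5A3C4E
clock 6: out=0, reg = 0xAD1E27
clock 7: out=1, reg = 0xD68F13
clock 8: out=1, reg = 0xEB4789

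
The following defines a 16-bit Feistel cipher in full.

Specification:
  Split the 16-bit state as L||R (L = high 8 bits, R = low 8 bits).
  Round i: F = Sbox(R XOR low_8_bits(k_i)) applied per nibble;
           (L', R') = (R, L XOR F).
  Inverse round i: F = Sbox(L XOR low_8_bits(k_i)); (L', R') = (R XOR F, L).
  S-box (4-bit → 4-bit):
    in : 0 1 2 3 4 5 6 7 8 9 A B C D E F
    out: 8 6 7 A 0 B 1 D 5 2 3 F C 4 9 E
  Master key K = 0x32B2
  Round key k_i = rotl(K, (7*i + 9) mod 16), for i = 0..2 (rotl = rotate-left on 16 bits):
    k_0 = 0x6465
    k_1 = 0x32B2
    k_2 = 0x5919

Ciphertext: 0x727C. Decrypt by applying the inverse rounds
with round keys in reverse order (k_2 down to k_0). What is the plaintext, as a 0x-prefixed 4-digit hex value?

s_0 = ciphertext = 0x727C
s_1 = InvRound(s_0, k_2) = 0x6372
s_2 = InvRound(s_1, k_1) = 0x3463
s_3 = InvRound(s_2, k_0) = 0xD534

0xD534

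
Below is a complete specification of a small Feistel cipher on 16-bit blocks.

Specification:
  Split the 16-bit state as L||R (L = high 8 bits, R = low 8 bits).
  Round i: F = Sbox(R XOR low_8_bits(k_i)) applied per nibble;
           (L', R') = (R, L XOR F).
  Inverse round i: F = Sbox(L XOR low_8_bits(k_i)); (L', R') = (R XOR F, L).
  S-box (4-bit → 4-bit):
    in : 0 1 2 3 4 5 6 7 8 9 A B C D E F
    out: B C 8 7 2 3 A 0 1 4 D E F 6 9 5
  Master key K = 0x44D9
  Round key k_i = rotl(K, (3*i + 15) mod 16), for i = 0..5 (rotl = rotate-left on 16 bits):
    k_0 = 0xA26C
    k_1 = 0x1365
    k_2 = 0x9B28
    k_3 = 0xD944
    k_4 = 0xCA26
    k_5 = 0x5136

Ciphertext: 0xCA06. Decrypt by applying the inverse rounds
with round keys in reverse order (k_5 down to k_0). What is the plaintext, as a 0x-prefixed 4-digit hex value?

s_0 = ciphertext = 0xCA06
s_1 = InvRound(s_0, k_5) = 0x59CA
s_2 = InvRound(s_1, k_4) = 0xCF59
s_3 = InvRound(s_2, k_3) = 0x47CF
s_4 = InvRound(s_3, k_2) = 0x6A47
s_5 = InvRound(s_4, k_1) = 0xF26A
s_6 = InvRound(s_5, k_0) = 0x23F2

0x23F2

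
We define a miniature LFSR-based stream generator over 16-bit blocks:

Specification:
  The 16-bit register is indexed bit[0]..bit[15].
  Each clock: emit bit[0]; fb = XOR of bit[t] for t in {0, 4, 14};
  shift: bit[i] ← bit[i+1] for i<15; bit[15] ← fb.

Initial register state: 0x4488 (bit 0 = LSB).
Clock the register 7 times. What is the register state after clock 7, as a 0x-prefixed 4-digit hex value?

reg_0 = 0x4488
clock 1: out=0, reg = 0xA244
clock 2: out=0, reg = 0x5122
clock 3: out=0, reg = 0xA891
clock 4: out=1, reg = 0x5448
clock 5: out=0, reg = 0xAA24
clock 6: out=0, reg = 0x5512
clock 7: out=0, reg = 0x2A89

0x2A89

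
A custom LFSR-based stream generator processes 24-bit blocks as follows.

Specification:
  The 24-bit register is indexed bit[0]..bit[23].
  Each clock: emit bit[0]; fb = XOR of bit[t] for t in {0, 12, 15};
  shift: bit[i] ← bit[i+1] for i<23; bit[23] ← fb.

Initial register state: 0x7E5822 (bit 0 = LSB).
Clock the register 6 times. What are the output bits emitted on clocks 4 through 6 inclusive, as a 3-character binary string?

001

reg_0 = 0x7E5822
clock 1: out=0, reg = 0xBF2C11
clock 2: out=1, reg = 0xDF9608
clock 3: out=0, reg = 0x6FCB04
clock 4: out=0, reg = 0xB7E582
clock 5: out=0, reg = 0xDBF2C1
clock 6: out=1, reg = 0xEDF960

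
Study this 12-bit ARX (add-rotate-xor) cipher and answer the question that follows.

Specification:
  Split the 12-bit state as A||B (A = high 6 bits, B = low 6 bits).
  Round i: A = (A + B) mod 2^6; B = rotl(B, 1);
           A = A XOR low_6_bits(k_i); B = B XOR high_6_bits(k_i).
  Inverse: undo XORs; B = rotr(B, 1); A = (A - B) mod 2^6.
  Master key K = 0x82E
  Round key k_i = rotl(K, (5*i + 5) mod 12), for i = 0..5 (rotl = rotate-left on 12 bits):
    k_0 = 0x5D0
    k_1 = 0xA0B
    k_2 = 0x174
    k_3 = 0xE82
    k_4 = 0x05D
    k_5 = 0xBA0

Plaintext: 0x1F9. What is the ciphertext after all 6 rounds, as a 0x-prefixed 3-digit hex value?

s_0 = plaintext = 0x1F9
s_1 = Round(s_0, k_0) = 0x424
s_2 = Round(s_1, k_1) = 0xFE1
s_3 = Round(s_2, k_2) = 0x506
s_4 = Round(s_3, k_3) = 0x636
s_5 = Round(s_4, k_4) = 0x4EC
s_6 = Round(s_5, k_5) = 0x7F7

0x7F7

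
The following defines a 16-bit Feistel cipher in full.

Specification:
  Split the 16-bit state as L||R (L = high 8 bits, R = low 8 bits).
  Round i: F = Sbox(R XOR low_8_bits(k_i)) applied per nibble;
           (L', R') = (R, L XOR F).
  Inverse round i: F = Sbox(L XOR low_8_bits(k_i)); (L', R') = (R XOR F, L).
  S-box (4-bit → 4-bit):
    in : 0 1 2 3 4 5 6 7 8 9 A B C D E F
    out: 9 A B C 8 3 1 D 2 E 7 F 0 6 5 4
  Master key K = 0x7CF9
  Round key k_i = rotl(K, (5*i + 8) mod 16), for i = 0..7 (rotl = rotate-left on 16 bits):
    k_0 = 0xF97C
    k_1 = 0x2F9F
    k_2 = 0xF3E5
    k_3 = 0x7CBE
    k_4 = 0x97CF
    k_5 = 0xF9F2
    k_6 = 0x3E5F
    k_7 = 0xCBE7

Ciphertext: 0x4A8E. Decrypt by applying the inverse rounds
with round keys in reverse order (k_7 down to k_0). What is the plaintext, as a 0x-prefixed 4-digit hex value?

s_0 = ciphertext = 0x4A8E
s_1 = InvRound(s_0, k_7) = 0xF84A
s_2 = InvRound(s_1, k_6) = 0x37F8
s_3 = InvRound(s_2, k_5) = 0xFB37
s_4 = InvRound(s_3, k_4) = 0xFFFB
s_5 = InvRound(s_4, k_3) = 0x71FF
s_6 = InvRound(s_5, k_2) = 0x1771
s_7 = InvRound(s_6, k_1) = 0x5317
s_8 = InvRound(s_7, k_0) = 0xA353

0xA353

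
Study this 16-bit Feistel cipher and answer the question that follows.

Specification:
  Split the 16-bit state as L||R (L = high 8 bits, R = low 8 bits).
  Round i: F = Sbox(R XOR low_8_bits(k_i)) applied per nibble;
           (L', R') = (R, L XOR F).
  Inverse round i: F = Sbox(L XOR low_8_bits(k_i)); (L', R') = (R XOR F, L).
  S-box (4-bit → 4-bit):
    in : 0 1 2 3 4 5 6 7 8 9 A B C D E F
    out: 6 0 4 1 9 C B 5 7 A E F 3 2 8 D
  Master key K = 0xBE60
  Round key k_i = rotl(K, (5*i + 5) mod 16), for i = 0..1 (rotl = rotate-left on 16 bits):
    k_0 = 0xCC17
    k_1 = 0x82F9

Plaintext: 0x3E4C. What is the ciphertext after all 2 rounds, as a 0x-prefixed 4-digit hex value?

s_0 = plaintext = 0x3E4C
s_1 = Round(s_0, k_0) = 0x4CF1
s_2 = Round(s_1, k_1) = 0xF12B

0xF12B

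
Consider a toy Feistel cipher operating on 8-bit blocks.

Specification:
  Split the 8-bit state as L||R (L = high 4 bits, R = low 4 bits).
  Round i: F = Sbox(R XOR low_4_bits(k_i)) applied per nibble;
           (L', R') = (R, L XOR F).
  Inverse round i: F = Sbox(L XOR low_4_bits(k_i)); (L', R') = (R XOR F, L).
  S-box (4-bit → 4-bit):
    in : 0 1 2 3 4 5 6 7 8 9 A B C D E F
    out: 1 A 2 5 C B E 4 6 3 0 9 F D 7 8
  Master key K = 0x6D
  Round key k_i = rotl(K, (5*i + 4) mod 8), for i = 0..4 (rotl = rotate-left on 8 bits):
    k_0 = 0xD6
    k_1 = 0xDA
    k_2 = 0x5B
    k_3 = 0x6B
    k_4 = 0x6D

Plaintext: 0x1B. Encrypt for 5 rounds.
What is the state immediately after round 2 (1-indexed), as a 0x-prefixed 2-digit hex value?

s_0 = plaintext = 0x1B
s_1 = Round(s_0, k_0) = 0xBC
s_2 = Round(s_1, k_1) = 0xC5
s_3 = Round(s_2, k_2) = 0x5B
s_4 = Round(s_3, k_3) = 0xB4
s_5 = Round(s_4, k_4) = 0x48

0xC5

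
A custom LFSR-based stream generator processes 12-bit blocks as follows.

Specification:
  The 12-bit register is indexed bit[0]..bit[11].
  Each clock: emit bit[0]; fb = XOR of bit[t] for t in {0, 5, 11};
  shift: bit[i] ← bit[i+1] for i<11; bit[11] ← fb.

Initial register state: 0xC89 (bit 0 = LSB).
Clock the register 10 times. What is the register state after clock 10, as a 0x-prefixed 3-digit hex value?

reg_0 = 0xC89
clock 1: out=1, reg = 0x644
clock 2: out=0, reg = 0x322
clock 3: out=0, reg = 0x991
clock 4: out=1, reg = 0x4C8
clock 5: out=0, reg = 0x264
clock 6: out=0, reg = 0x932
clock 7: out=0, reg = 0x499
clock 8: out=1, reg = 0xA4C
clock 9: out=0, reg = 0xD26
clock 10: out=0, reg = 0x693

0x693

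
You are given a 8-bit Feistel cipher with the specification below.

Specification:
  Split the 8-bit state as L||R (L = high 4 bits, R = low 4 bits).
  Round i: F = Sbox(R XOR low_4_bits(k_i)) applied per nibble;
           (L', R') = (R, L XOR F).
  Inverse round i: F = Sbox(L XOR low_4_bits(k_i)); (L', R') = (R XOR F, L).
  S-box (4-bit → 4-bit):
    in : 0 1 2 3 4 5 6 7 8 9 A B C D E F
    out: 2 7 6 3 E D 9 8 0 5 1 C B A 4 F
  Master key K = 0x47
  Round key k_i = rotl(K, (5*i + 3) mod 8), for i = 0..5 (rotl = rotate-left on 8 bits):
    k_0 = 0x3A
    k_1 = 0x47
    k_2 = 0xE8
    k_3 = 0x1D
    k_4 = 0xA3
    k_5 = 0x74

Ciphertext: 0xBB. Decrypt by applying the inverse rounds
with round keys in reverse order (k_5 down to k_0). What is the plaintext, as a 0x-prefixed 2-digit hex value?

s_0 = ciphertext = 0xBB
s_1 = InvRound(s_0, k_5) = 0x4B
s_2 = InvRound(s_1, k_4) = 0x34
s_3 = InvRound(s_2, k_3) = 0x03
s_4 = InvRound(s_3, k_2) = 0x30
s_5 = InvRound(s_4, k_1) = 0xE3
s_6 = InvRound(s_5, k_0) = 0xDE

0xDE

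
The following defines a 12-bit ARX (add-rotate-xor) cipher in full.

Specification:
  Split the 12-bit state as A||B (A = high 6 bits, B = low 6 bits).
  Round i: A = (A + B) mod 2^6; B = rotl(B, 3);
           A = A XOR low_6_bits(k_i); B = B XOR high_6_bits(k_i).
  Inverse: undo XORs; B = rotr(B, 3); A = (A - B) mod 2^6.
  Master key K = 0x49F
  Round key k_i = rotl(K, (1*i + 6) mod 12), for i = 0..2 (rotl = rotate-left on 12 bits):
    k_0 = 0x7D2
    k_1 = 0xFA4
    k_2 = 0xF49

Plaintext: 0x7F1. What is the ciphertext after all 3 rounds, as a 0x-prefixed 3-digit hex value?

s_0 = plaintext = 0x7F1
s_1 = Round(s_0, k_0) = 0x091
s_2 = Round(s_1, k_1) = 0xDF4
s_3 = Round(s_2, k_2) = 0x89B

0x89B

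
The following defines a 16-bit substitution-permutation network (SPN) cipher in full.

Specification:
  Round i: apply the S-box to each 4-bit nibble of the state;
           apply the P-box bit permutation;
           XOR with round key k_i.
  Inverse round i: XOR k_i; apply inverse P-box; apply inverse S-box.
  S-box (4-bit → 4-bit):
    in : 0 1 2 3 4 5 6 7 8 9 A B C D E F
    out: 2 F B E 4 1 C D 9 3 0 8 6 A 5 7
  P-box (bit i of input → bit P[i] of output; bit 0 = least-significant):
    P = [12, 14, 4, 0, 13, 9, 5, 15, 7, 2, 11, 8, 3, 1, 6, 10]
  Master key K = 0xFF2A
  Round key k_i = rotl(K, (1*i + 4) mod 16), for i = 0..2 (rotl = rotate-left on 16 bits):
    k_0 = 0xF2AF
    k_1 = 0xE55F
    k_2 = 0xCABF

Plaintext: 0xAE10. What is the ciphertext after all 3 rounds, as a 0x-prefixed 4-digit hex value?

0x7F3B

s_0 = plaintext = 0xAE10
s_1 = Round(s_0, k_0) = 0x180F
s_2 = Round(s_1, k_1) = 0xB285
s_3 = Round(s_2, k_2) = 0x7F3B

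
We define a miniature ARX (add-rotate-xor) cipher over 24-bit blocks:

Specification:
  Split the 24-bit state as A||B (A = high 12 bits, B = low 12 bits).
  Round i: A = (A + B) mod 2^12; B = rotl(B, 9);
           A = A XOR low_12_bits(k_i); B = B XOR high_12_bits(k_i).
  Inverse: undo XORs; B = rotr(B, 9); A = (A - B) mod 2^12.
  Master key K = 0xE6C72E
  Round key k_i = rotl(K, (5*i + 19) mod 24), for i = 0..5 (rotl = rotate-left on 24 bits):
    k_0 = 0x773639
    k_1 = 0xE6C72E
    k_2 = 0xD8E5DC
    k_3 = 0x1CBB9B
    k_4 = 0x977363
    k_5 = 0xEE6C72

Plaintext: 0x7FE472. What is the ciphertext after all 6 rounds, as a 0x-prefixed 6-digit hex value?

s_0 = plaintext = 0x7FE472
s_1 = Round(s_0, k_0) = 0xA493FD
s_2 = Round(s_1, k_1) = 0x968413
s_3 = Round(s_2, k_2) = 0x8A7B0C
s_4 = Round(s_3, k_3) = 0x8288AA
s_5 = Round(s_4, k_4) = 0x3B1C62
s_6 = Round(s_5, k_5) = 0xC61B6A

0xC61B6A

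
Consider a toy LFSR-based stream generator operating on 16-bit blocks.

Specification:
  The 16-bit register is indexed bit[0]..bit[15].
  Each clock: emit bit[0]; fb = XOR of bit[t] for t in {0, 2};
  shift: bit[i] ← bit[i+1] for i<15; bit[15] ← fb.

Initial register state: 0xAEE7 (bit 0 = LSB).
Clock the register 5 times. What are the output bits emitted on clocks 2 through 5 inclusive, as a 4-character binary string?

1100

reg_0 = 0xAEE7
clock 1: out=1, reg = 0x5773
clock 2: out=1, reg = 0xABB9
clock 3: out=1, reg = 0xD5DC
clock 4: out=0, reg = 0xEAEE
clock 5: out=0, reg = 0xF577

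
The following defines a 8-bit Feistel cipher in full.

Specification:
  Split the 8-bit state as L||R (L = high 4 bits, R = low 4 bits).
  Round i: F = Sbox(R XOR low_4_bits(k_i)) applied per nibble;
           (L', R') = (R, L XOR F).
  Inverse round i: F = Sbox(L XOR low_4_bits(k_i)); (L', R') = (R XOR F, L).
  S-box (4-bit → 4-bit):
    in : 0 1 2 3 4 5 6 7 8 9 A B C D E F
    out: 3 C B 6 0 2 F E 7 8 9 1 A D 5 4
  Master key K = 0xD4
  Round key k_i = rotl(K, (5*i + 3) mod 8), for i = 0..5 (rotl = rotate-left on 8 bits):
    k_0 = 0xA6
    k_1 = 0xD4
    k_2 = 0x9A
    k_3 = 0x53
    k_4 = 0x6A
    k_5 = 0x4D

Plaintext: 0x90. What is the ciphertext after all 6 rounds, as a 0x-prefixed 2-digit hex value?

s_0 = plaintext = 0x90
s_1 = Round(s_0, k_0) = 0x06
s_2 = Round(s_1, k_1) = 0x6B
s_3 = Round(s_2, k_2) = 0xBA
s_4 = Round(s_3, k_3) = 0xA3
s_5 = Round(s_4, k_4) = 0x32
s_6 = Round(s_5, k_5) = 0x27

0x27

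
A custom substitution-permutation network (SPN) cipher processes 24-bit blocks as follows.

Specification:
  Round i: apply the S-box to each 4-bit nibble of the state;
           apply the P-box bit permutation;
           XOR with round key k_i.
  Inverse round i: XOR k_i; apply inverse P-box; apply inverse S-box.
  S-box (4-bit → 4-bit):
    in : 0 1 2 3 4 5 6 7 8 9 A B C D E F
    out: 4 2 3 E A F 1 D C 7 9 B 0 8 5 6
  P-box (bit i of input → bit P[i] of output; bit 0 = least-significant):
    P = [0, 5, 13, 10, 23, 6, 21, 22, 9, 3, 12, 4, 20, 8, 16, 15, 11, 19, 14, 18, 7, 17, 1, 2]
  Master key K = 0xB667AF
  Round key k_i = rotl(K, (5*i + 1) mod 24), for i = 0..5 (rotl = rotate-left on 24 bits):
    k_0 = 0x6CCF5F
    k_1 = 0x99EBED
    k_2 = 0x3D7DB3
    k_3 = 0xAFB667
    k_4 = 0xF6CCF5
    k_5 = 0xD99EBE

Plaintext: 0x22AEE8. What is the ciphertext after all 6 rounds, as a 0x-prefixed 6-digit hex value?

0x05951A

s_0 = plaintext = 0x22AEE8
s_1 = Round(s_0, k_0) = 0xD671DF
s_2 = Round(s_1, k_1) = 0xC843C1
s_3 = Round(s_2, k_2) = 0x39AC8B
s_4 = Round(s_3, k_3) = 0xD57A40
s_5 = Round(s_4, k_4) = 0xAB26A1
s_6 = Round(s_5, k_5) = 0x05951A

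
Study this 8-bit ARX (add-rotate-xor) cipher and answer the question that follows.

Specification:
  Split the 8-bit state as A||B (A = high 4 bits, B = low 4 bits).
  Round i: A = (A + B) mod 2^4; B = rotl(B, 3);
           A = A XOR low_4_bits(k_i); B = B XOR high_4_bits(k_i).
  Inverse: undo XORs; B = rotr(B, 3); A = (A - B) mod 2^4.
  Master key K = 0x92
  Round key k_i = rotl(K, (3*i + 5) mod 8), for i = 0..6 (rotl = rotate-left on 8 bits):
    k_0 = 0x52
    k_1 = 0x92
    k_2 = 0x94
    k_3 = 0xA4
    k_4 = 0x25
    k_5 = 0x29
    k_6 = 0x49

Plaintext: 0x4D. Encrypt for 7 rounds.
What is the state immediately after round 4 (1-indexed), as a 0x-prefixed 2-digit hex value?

0xB7

s_0 = plaintext = 0x4D
s_1 = Round(s_0, k_0) = 0x3B
s_2 = Round(s_1, k_1) = 0xC4
s_3 = Round(s_2, k_2) = 0x4B
s_4 = Round(s_3, k_3) = 0xB7
s_5 = Round(s_4, k_4) = 0x79
s_6 = Round(s_5, k_5) = 0x9E
s_7 = Round(s_6, k_6) = 0xE3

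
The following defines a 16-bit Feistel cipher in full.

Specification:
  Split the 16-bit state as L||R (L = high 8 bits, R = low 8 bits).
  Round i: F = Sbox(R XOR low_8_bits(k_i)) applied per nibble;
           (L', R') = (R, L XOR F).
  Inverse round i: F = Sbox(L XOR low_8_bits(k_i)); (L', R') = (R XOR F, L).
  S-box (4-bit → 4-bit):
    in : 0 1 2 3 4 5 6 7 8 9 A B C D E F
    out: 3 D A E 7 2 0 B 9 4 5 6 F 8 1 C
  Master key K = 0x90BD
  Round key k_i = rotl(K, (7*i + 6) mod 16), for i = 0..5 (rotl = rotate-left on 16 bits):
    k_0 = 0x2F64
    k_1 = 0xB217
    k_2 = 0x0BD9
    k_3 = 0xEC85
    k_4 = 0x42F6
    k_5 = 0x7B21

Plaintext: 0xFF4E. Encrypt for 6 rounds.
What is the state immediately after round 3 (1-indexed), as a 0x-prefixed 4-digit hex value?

0x3646

s_0 = plaintext = 0xFF4E
s_1 = Round(s_0, k_0) = 0x4E5A
s_2 = Round(s_1, k_1) = 0x5A36
s_3 = Round(s_2, k_2) = 0x3646
s_4 = Round(s_3, k_3) = 0x46C8
s_5 = Round(s_4, k_4) = 0xC8A7
s_6 = Round(s_5, k_5) = 0xA758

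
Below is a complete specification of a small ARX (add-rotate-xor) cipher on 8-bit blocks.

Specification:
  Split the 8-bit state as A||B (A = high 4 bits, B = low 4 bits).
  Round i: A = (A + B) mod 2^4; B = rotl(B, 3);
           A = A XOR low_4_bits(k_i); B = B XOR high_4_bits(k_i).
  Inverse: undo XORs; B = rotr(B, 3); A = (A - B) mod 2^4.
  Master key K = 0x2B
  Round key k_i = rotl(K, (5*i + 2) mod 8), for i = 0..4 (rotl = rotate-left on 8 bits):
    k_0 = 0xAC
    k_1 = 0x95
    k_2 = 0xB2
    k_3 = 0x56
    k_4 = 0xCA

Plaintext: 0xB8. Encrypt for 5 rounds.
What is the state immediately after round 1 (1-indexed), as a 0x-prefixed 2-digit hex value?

s_0 = plaintext = 0xB8
s_1 = Round(s_0, k_0) = 0xFE
s_2 = Round(s_1, k_1) = 0x8E
s_3 = Round(s_2, k_2) = 0x4C
s_4 = Round(s_3, k_3) = 0x63
s_5 = Round(s_4, k_4) = 0x35

0xFE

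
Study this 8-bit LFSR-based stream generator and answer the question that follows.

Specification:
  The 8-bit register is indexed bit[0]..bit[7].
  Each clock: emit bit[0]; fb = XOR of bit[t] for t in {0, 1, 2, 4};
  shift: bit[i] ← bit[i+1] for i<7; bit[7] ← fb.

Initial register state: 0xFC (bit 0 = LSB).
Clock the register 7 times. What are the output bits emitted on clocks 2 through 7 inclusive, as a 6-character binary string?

011111

reg_0 = 0xFC
clock 1: out=0, reg = 0x7E
clock 2: out=0, reg = 0xBF
clock 3: out=1, reg = 0x5F
clock 4: out=1, reg = 0x2F
clock 5: out=1, reg = 0x97
clock 6: out=1, reg = 0x4B
clock 7: out=1, reg = 0x25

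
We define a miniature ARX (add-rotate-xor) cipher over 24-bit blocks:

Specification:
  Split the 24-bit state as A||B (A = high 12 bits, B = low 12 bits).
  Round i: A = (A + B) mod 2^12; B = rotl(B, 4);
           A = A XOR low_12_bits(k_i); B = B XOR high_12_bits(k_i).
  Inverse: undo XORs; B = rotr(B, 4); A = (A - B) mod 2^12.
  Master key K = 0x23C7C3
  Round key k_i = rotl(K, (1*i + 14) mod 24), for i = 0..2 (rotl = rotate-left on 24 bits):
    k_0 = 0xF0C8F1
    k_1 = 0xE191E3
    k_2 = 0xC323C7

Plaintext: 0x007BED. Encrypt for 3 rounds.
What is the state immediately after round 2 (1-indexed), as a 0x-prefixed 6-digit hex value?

0x53F368

s_0 = plaintext = 0x007BED
s_1 = Round(s_0, k_0) = 0x3051D7
s_2 = Round(s_1, k_1) = 0x53F368
s_3 = Round(s_2, k_2) = 0xB60AB1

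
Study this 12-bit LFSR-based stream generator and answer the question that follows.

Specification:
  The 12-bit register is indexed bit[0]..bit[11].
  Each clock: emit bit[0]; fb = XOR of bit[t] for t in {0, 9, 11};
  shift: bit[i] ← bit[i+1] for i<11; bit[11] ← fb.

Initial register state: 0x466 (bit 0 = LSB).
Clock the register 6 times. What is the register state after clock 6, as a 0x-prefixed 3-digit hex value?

reg_0 = 0x466
clock 1: out=0, reg = 0x233
clock 2: out=1, reg = 0x119
clock 3: out=1, reg = 0x88C
clock 4: out=0, reg = 0xC46
clock 5: out=0, reg = 0xE23
clock 6: out=1, reg = 0xF11

0xF11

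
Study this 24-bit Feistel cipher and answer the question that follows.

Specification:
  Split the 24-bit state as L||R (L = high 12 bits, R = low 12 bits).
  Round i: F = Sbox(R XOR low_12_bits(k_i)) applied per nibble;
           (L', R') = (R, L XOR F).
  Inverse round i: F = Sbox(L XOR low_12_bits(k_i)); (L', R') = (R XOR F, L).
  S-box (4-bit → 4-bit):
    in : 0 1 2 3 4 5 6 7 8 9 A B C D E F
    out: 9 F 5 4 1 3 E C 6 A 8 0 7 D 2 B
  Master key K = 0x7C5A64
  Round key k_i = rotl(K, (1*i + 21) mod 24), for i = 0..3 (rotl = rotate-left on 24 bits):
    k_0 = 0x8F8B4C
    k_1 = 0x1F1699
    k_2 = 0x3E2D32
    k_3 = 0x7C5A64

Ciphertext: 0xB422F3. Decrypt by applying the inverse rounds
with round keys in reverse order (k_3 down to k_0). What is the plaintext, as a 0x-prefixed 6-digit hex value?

s_0 = ciphertext = 0xB422F3
s_1 = InvRound(s_0, k_3) = 0xDADB42
s_2 = InvRound(s_1, k_2) = 0x2E9DAD
s_3 = InvRound(s_2, k_1) = 0xC642E9
s_4 = InvRound(s_3, k_0) = 0xEBFC64

0xEBFC64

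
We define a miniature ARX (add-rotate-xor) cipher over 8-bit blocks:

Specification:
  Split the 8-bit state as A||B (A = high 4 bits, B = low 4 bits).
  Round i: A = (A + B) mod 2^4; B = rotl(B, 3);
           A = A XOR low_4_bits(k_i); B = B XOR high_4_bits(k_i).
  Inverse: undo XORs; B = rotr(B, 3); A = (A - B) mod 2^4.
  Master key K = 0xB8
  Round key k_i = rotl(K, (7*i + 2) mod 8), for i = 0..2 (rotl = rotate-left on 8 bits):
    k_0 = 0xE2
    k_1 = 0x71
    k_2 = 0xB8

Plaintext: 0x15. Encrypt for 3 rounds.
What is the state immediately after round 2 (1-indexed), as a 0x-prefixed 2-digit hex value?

0x95

s_0 = plaintext = 0x15
s_1 = Round(s_0, k_0) = 0x44
s_2 = Round(s_1, k_1) = 0x95
s_3 = Round(s_2, k_2) = 0x61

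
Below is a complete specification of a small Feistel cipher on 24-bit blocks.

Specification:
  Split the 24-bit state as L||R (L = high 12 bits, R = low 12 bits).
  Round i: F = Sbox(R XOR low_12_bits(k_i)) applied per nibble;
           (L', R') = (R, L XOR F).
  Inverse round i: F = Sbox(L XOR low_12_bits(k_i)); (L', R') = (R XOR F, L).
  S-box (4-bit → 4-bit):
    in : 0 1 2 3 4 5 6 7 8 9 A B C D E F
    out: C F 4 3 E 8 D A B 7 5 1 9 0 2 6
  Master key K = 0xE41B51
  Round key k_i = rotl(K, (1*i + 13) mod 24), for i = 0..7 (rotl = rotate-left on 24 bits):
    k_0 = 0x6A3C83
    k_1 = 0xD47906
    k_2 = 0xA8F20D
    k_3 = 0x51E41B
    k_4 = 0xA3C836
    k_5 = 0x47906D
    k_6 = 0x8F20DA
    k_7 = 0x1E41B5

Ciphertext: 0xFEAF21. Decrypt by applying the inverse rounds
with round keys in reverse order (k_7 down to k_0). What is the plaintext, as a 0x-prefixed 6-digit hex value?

0xBEBF1F

s_0 = ciphertext = 0xFEAF21
s_1 = InvRound(s_0, k_7) = 0xDA7FEA
s_2 = InvRound(s_1, k_6) = 0xF4ADA7
s_3 = InvRound(s_2, k_5) = 0xBEDF4A
s_4 = InvRound(s_3, k_4) = 0xC4BBED
s_5 = InvRound(s_4, k_3) = 0x061C4B
s_6 = InvRound(s_5, k_2) = 0x892061
s_7 = InvRound(s_6, k_1) = 0xF1F892
s_8 = InvRound(s_7, k_0) = 0xBEBF1F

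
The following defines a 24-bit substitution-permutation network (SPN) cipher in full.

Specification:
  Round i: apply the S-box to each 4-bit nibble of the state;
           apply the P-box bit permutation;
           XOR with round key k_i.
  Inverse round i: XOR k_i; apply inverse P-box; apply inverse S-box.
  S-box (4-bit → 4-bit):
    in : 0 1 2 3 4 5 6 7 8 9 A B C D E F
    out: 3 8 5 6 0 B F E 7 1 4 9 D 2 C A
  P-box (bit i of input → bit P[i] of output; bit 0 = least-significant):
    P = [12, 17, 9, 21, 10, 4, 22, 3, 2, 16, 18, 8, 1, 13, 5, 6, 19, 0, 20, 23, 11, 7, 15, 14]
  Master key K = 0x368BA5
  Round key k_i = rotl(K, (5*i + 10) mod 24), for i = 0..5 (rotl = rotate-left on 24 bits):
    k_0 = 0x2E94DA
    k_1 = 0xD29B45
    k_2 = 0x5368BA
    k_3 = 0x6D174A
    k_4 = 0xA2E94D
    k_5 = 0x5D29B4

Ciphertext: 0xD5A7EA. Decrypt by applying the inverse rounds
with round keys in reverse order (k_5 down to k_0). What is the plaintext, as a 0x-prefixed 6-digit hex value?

0x60FEF4

s_0 = ciphertext = 0xD5A7EA
s_1 = InvRound(s_0, k_5) = 0x2BB95A
s_2 = InvRound(s_1, k_4) = 0x1590D9
s_3 = InvRound(s_2, k_3) = 0x38918E
s_4 = InvRound(s_3, k_2) = 0xC93535
s_5 = InvRound(s_4, k_1) = 0x227D03
s_6 = InvRound(s_5, k_0) = 0x60FEF4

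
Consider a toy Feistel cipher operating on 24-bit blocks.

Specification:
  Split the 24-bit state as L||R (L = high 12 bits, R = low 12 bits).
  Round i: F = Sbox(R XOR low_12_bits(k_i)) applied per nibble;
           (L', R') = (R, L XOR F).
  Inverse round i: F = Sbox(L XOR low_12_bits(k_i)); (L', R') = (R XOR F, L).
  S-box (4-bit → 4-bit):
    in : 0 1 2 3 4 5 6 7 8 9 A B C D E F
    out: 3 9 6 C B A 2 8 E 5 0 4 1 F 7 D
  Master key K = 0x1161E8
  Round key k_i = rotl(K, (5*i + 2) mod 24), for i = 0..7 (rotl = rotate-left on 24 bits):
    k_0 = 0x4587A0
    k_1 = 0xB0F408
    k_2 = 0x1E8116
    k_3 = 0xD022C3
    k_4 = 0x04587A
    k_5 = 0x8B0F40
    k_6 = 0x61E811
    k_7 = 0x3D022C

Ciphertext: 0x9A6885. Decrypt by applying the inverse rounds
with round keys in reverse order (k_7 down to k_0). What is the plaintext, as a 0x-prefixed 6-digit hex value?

s_0 = ciphertext = 0x9A6885
s_1 = InvRound(s_0, k_7) = 0xC659A6
s_2 = InvRound(s_1, k_6) = 0x22DC65
s_3 = InvRound(s_2, k_5) = 0x34A22D
s_4 = InvRound(s_3, k_4) = 0x6EE34A
s_5 = InvRound(s_4, k_3) = 0x8256EE
s_6 = InvRound(s_5, k_2) = 0x322825
s_7 = InvRound(s_6, k_1) = 0x045322
s_8 = InvRound(s_7, k_0) = 0xB58045

0xB58045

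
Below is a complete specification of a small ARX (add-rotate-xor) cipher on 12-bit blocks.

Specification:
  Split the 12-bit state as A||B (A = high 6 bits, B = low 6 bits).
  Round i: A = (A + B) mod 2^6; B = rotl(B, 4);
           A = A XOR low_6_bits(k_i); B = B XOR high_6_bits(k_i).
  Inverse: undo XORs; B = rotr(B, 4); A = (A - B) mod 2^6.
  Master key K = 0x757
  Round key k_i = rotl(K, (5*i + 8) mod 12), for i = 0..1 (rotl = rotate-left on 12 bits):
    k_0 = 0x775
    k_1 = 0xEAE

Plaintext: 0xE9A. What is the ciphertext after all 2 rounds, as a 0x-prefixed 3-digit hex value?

s_0 = plaintext = 0xE9A
s_1 = Round(s_0, k_0) = 0x87B
s_2 = Round(s_1, k_1) = 0xC84

0xC84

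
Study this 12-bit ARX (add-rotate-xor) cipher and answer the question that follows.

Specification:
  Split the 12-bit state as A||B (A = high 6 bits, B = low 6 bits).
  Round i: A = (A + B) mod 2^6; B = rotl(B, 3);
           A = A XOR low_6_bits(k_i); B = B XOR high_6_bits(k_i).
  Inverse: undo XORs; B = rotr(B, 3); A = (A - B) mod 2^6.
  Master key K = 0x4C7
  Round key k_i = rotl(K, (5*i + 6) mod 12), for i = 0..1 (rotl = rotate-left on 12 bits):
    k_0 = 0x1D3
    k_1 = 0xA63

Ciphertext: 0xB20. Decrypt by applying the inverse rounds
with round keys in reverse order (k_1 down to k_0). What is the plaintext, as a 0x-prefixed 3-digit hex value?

s_0 = ciphertext = 0xB20
s_1 = InvRound(s_0, k_1) = 0x189
s_2 = InvRound(s_1, k_0) = 0x931

0x931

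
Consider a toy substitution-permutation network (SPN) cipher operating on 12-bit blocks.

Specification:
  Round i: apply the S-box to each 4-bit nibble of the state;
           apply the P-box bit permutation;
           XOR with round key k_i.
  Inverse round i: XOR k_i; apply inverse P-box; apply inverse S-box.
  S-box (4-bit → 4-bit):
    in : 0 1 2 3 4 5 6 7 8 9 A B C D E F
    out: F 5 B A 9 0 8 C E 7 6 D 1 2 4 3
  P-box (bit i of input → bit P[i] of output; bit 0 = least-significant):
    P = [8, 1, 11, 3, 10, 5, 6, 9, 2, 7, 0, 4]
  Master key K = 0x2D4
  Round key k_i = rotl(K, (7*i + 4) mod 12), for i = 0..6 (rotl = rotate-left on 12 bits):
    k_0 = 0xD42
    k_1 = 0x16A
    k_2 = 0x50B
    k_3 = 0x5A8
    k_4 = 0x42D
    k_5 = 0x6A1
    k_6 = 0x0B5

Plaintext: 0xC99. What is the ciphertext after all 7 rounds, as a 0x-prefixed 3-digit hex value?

s_0 = plaintext = 0xC99
s_1 = Round(s_0, k_0) = 0x024
s_2 = Round(s_1, k_1) = 0x6D7
s_3 = Round(s_2, k_2) = 0xD33
s_4 = Round(s_3, k_3) = 0x702
s_5 = Round(s_4, k_4) = 0x356
s_6 = Round(s_5, k_5) = 0x639
s_7 = Round(s_6, k_6) = 0xB87

0xB87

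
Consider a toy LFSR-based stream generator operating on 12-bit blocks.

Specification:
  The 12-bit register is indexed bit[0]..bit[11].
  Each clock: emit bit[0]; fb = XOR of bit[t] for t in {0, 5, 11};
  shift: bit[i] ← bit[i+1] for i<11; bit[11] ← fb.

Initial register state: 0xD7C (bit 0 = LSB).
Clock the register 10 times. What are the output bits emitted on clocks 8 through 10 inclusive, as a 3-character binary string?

reg_0 = 0xD7C
clock 1: out=0, reg = 0x6BE
clock 2: out=0, reg = 0xB5F
clock 3: out=1, reg = 0x5AF
clock 4: out=1, reg = 0x2D7
clock 5: out=1, reg = 0x96B
clock 6: out=1, reg = 0xCB5
clock 7: out=1, reg = 0xE5A
clock 8: out=0, reg = 0xF2D
clock 9: out=1, reg = 0xF96
clock 10: out=0, reg = 0xFCB

010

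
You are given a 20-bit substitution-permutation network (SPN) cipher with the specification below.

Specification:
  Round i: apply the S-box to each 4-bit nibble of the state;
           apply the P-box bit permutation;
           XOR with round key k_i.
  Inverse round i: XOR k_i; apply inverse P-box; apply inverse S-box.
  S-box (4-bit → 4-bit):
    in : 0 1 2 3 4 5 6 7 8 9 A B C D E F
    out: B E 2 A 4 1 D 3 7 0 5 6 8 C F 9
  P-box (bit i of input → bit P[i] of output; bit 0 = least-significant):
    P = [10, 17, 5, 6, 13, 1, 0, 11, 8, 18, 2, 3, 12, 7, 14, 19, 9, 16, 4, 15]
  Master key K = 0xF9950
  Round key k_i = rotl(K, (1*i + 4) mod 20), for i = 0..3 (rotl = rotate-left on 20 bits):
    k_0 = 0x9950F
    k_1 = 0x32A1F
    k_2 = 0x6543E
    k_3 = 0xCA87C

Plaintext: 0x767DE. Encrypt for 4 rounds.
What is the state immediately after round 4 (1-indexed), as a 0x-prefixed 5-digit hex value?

s_0 = plaintext = 0x767DE
s_1 = Round(s_0, k_0) = 0x6CA6E
s_2 = Round(s_1, k_1) = 0x9856A
s_3 = Round(s_2, k_2) = 0x6299F
s_4 = Round(s_3, k_3) = 0xC2EAC

0xC2EAC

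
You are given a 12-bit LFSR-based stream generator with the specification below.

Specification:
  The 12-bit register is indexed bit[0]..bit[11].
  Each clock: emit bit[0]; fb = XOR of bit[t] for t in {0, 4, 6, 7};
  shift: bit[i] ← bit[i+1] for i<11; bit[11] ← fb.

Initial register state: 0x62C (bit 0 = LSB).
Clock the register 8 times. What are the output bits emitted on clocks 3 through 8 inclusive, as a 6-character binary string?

reg_0 = 0x62C
clock 1: out=0, reg = 0x316
clock 2: out=0, reg = 0x98B
clock 3: out=1, reg = 0x4C5
clock 4: out=1, reg = 0xA62
clock 5: out=0, reg = 0xD31
clock 6: out=1, reg = 0x698
clock 7: out=0, reg = 0x34C
clock 8: out=0, reg = 0x9A6

110100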